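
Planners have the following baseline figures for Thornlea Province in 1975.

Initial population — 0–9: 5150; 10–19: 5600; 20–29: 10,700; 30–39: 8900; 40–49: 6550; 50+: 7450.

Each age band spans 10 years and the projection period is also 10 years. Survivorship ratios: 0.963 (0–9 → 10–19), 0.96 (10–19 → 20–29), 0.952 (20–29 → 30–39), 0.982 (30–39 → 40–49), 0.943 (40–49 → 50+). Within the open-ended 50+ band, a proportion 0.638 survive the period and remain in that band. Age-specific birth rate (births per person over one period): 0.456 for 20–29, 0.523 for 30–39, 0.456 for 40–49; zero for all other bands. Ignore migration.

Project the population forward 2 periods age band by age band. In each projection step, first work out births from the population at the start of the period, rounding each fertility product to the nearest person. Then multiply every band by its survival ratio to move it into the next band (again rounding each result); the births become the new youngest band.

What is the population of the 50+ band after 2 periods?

Numbering the bands 1..6 from youngest to oldest:
After projecting period 1:
Births: 10700 × 0.456 = 4879, 8900 × 0.523 = 4655, 6550 × 0.456 = 2987 — total 12521
Band 2: 5150 × 0.963 = 4959
Band 3: 5600 × 0.96 = 5376
Band 4: 10700 × 0.952 = 10186
Band 5: 8900 × 0.982 = 8740
Band 6: 6550 × 0.943 + 7450 × 0.638 = 6177 + 4753 = 10930
→ [12521, 4959, 5376, 10186, 8740, 10930]
After projecting period 2:
Births: 5376 × 0.456 = 2451, 10186 × 0.523 = 5327, 8740 × 0.456 = 3985 — total 11763
Band 2: 12521 × 0.963 = 12058
Band 3: 4959 × 0.96 = 4761
Band 4: 5376 × 0.952 = 5118
Band 5: 10186 × 0.982 = 10003
Band 6: 8740 × 0.943 + 10930 × 0.638 = 8242 + 6973 = 15215
→ [11763, 12058, 4761, 5118, 10003, 15215]

15215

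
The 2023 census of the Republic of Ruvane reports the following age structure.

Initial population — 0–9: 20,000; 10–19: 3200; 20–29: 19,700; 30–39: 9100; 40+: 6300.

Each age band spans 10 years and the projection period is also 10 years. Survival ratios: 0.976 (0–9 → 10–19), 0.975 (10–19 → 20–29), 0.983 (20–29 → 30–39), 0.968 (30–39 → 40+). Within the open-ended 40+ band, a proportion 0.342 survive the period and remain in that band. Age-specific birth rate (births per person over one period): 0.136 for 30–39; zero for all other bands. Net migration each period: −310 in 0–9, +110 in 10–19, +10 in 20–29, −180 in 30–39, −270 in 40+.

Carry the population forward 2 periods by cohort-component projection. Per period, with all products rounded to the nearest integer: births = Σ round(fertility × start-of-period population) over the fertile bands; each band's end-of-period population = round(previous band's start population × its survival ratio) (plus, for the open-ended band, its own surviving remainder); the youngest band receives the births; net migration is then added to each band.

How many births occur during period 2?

Period 1:
Births: 9100 × 0.136 = 1238
10–19: 20000 × 0.976 = 19520
20–29: 3200 × 0.975 = 3120
30–39: 19700 × 0.983 = 19365
40+: 9100 × 0.968 + 6300 × 0.342 = 8809 + 2155 = 10964
Net migration: 0–9 − 310 → 928; 10–19 + 110 → 19630; 20–29 + 10 → 3130; 30–39 − 180 → 19185; 40+ − 270 → 10694
Giving 928 / 19630 / 3130 / 19185 / 10694.
Period 2:
Births: 19185 × 0.136 = 2609
10–19: 928 × 0.976 = 906
20–29: 19630 × 0.975 = 19139
30–39: 3130 × 0.983 = 3077
40+: 19185 × 0.968 + 10694 × 0.342 = 18571 + 3657 = 22228
Net migration: 0–9 − 310 → 2299; 10–19 + 110 → 1016; 20–29 + 10 → 19149; 30–39 − 180 → 2897; 40+ − 270 → 21958
Giving 2299 / 1016 / 19149 / 2897 / 21958.

2609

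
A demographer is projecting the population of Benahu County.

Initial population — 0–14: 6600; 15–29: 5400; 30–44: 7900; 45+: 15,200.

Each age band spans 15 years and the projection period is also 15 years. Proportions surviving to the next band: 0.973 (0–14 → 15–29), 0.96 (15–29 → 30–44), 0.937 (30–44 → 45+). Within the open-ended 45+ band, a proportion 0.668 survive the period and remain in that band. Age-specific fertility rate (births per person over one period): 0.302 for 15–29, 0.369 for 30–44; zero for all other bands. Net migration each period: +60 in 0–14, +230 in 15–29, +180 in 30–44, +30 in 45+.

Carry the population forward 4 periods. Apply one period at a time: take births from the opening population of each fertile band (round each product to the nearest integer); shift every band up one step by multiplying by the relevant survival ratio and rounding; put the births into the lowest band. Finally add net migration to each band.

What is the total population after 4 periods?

27333

Call the bands 1 to 4, youngest first.
Period 1:
Births: 5400 * 0.302 = 1631, 7900 * 0.369 = 2915 → 4546
Band 2: 6600 * 0.973 = 6422
Band 3: 5400 * 0.96 = 5184
Band 4: 7900 * 0.937 + 15200 * 0.668 = 7402 + 10154 = 17556
Net migration: Band 1 + 60 → 4606; Band 2 + 230 → 6652; Band 3 + 180 → 5364; Band 4 + 30 → 17586
End of period: [4606, 6652, 5364, 17586]
Period 2:
Births: 6652 * 0.302 = 2009, 5364 * 0.369 = 1979 → 3988
Band 2: 4606 * 0.973 = 4482
Band 3: 6652 * 0.96 = 6386
Band 4: 5364 * 0.937 + 17586 * 0.668 = 5026 + 11747 = 16773
Net migration: Band 1 + 60 → 4048; Band 2 + 230 → 4712; Band 3 + 180 → 6566; Band 4 + 30 → 16803
End of period: [4048, 4712, 6566, 16803]
Period 3:
Births: 4712 * 0.302 = 1423, 6566 * 0.369 = 2423 → 3846
Band 2: 4048 * 0.973 = 3939
Band 3: 4712 * 0.96 = 4524
Band 4: 6566 * 0.937 + 16803 * 0.668 = 6152 + 11224 = 17376
Net migration: Band 1 + 60 → 3906; Band 2 + 230 → 4169; Band 3 + 180 → 4704; Band 4 + 30 → 17406
End of period: [3906, 4169, 4704, 17406]
Period 4:
Births: 4169 * 0.302 = 1259, 4704 * 0.369 = 1736 → 2995
Band 2: 3906 * 0.973 = 3801
Band 3: 4169 * 0.96 = 4002
Band 4: 4704 * 0.937 + 17406 * 0.668 = 4408 + 11627 = 16035
Net migration: Band 1 + 60 → 3055; Band 2 + 230 → 4031; Band 3 + 180 → 4182; Band 4 + 30 → 16065
End of period: [3055, 4031, 4182, 16065]
Total after period 4: 3055 + 4031 + 4182 + 16065 = 27333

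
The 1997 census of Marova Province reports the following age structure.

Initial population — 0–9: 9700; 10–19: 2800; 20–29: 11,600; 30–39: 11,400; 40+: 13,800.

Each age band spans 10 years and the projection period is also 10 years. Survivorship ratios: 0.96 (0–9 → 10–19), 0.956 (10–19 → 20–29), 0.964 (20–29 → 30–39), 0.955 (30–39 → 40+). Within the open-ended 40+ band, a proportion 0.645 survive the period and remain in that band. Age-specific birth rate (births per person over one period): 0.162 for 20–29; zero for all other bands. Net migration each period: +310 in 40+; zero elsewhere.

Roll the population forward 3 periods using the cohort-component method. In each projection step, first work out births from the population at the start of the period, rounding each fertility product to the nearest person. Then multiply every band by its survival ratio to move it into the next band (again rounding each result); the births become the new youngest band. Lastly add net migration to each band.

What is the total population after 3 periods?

30390

Numbering the groups 1..5 from youngest to oldest:
Period 1:
Births: 11600 × 0.162 = 1879
Group 2: 9700 × 0.96 = 9312
Group 3: 2800 × 0.956 = 2677
Group 4: 11600 × 0.964 = 11182
Group 5: 11400 × 0.955 + 13800 × 0.645 = 10887 + 8901 = 19788
Net migration: Group 5 + 310 → 20098
Population now: 0–9=1879, 10–19=9312, 20–29=2677, 30–39=11182, 40+=20098
Period 2:
Births: 2677 × 0.162 = 434
Group 2: 1879 × 0.96 = 1804
Group 3: 9312 × 0.956 = 8902
Group 4: 2677 × 0.964 = 2581
Group 5: 11182 × 0.955 + 20098 × 0.645 = 10679 + 12963 = 23642
Net migration: Group 5 + 310 → 23952
Population now: 0–9=434, 10–19=1804, 20–29=8902, 30–39=2581, 40+=23952
Period 3:
Births: 8902 × 0.162 = 1442
Group 2: 434 × 0.96 = 417
Group 3: 1804 × 0.956 = 1725
Group 4: 8902 × 0.964 = 8582
Group 5: 2581 × 0.955 + 23952 × 0.645 = 2465 + 15449 = 17914
Net migration: Group 5 + 310 → 18224
Population now: 0–9=1442, 10–19=417, 20–29=1725, 30–39=8582, 40+=18224
Total after period 3: 1442 + 417 + 1725 + 8582 + 18224 = 30390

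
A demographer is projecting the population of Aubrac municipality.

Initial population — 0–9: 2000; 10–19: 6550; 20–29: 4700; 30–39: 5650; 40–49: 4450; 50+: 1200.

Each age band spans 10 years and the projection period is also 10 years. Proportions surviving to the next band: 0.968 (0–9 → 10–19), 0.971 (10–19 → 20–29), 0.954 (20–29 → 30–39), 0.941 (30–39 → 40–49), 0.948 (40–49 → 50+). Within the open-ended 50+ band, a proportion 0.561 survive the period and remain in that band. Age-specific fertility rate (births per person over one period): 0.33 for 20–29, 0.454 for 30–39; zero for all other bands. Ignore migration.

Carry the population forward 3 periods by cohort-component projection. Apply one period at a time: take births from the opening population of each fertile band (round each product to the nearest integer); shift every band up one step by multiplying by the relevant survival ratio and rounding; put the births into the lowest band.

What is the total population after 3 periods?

— Period 1 —
Births: 4700 * 0.33 = 1551 ; 5650 * 0.454 = 2565 ⇒ total 4116
10–19: 2000 * 0.968 = 1936
20–29: 6550 * 0.971 = 6360
30–39: 4700 * 0.954 = 4484
40–49: 5650 * 0.941 = 5317
50+: 4450 * 0.948 + 1200 * 0.561 = 4219 + 673 = 4892
Population now: 0–9=4116, 10–19=1936, 20–29=6360, 30–39=4484, 40–49=5317, 50+=4892
— Period 2 —
Births: 6360 * 0.33 = 2099 ; 4484 * 0.454 = 2036 ⇒ total 4135
10–19: 4116 * 0.968 = 3984
20–29: 1936 * 0.971 = 1880
30–39: 6360 * 0.954 = 6067
40–49: 4484 * 0.941 = 4219
50+: 5317 * 0.948 + 4892 * 0.561 = 5041 + 2744 = 7785
Population now: 0–9=4135, 10–19=3984, 20–29=1880, 30–39=6067, 40–49=4219, 50+=7785
— Period 3 —
Births: 1880 * 0.33 = 620 ; 6067 * 0.454 = 2754 ⇒ total 3374
10–19: 4135 * 0.968 = 4003
20–29: 3984 * 0.971 = 3868
30–39: 1880 * 0.954 = 1794
40–49: 6067 * 0.941 = 5709
50+: 4219 * 0.948 + 7785 * 0.561 = 4000 + 4367 = 8367
Population now: 0–9=3374, 10–19=4003, 20–29=3868, 30–39=1794, 40–49=5709, 50+=8367
Total after period 3: 3374 + 4003 + 3868 + 1794 + 5709 + 8367 = 27115

27115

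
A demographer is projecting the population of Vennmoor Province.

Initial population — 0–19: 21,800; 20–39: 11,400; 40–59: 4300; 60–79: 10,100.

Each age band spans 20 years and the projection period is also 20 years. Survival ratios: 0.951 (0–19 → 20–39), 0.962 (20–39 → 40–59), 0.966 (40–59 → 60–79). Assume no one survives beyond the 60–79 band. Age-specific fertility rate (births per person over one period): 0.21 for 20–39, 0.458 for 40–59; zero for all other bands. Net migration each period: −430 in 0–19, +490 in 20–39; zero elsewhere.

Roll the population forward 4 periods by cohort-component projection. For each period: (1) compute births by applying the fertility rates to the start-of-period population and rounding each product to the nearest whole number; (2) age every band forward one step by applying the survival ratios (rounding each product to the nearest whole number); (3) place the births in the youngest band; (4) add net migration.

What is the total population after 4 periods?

Let group 1 be 0–19 through group 4 = 60–79.
After projecting period 1:
Births: 11400 * 0.21 = 2394, 4300 * 0.458 = 1969 → 4363
Group 2: 21800 * 0.951 = 20732
Group 3: 11400 * 0.962 = 10967
Group 4: 4300 * 0.966 = 4154
Net migration: Group 1 − 430 → 3933; Group 2 + 490 → 21222
Population now: 0–19=3933, 20–39=21222, 40–59=10967, 60–79=4154
After projecting period 2:
Births: 21222 * 0.21 = 4457, 10967 * 0.458 = 5023 → 9480
Group 2: 3933 * 0.951 = 3740
Group 3: 21222 * 0.962 = 20416
Group 4: 10967 * 0.966 = 10594
Net migration: Group 1 − 430 → 9050; Group 2 + 490 → 4230
Population now: 0–19=9050, 20–39=4230, 40–59=20416, 60–79=10594
After projecting period 3:
Births: 4230 * 0.21 = 888, 20416 * 0.458 = 9351 → 10239
Group 2: 9050 * 0.951 = 8607
Group 3: 4230 * 0.962 = 4069
Group 4: 20416 * 0.966 = 19722
Net migration: Group 1 − 430 → 9809; Group 2 + 490 → 9097
Population now: 0–19=9809, 20–39=9097, 40–59=4069, 60–79=19722
After projecting period 4:
Births: 9097 * 0.21 = 1910, 4069 * 0.458 = 1864 → 3774
Group 2: 9809 * 0.951 = 9328
Group 3: 9097 * 0.962 = 8751
Group 4: 4069 * 0.966 = 3931
Net migration: Group 1 − 430 → 3344; Group 2 + 490 → 9818
Population now: 0–19=3344, 20–39=9818, 40–59=8751, 60–79=3931
Total after period 4: 3344 + 9818 + 8751 + 3931 = 25844

25844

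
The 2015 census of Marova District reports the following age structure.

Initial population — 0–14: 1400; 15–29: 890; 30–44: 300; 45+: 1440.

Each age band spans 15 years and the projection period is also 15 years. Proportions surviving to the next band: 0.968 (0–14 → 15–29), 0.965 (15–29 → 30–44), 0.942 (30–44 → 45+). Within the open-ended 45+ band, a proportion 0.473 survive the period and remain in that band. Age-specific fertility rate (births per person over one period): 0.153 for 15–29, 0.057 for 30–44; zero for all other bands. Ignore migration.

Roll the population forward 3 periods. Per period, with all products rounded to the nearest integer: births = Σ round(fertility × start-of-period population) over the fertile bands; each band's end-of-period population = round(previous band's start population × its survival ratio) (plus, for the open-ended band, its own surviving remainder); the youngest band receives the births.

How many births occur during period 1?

Call the bands 1 to 4, youngest first.
After projecting period 1:
Births: 890 × 0.153 = 136 ; 300 × 0.057 = 17 → 153
Band 2: 1400 × 0.968 = 1355
Band 3: 890 × 0.965 = 859
Band 4: 300 × 0.942 + 1440 × 0.473 = 283 + 681 = 964
Giving 153 / 1355 / 859 / 964.

153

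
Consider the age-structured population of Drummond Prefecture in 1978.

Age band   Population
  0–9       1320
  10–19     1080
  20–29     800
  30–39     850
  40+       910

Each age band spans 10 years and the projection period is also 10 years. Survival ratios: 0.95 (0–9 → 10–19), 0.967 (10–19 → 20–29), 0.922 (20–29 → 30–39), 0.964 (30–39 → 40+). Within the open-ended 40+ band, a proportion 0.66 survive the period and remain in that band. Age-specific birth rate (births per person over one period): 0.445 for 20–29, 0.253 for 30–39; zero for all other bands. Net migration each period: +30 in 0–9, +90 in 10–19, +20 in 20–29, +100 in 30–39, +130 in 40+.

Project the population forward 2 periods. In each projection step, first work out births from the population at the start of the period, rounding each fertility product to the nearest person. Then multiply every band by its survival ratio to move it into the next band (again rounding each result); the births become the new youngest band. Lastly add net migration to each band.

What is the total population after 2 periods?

After projecting period 1:
Births: 800 × 0.445 = 356 ; 850 × 0.253 = 215 — total 571
10–19: 1320 × 0.95 = 1254
20–29: 1080 × 0.967 = 1044
30–39: 800 × 0.922 = 738
40+: 850 × 0.964 + 910 × 0.66 = 819 + 601 = 1420
Net migration: 0–9 + 30 → 601; 10–19 + 90 → 1344; 20–29 + 20 → 1064; 30–39 + 100 → 838; 40+ + 130 → 1550
→ [601, 1344, 1064, 838, 1550]
After projecting period 2:
Births: 1064 × 0.445 = 473 ; 838 × 0.253 = 212 — total 685
10–19: 601 × 0.95 = 571
20–29: 1344 × 0.967 = 1300
30–39: 1064 × 0.922 = 981
40+: 838 × 0.964 + 1550 × 0.66 = 808 + 1023 = 1831
Net migration: 0–9 + 30 → 715; 10–19 + 90 → 661; 20–29 + 20 → 1320; 30–39 + 100 → 1081; 40+ + 130 → 1961
→ [715, 661, 1320, 1081, 1961]
Total after period 2: 715 + 661 + 1320 + 1081 + 1961 = 5738

5738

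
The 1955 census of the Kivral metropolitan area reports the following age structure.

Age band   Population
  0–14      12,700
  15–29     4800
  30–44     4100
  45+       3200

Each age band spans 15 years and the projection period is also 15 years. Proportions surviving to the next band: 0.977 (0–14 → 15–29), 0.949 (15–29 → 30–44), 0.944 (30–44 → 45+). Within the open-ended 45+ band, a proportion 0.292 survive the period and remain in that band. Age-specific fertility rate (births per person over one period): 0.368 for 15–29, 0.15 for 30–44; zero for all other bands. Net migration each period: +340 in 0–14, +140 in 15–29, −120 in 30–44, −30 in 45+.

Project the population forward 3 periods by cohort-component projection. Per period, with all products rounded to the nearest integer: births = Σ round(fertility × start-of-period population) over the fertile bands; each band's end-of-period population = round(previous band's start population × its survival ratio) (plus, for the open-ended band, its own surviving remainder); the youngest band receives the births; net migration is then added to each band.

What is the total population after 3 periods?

24026

After projecting period 1:
Births: 4800 * 0.368 = 1766, 4100 * 0.15 = 615 → total 2381
15–29: 12700 * 0.977 = 12408
30–44: 4800 * 0.949 = 4555
45+: 4100 * 0.944 + 3200 * 0.292 = 3870 + 934 = 4804
Net migration: 0–14 + 340 → 2721; 15–29 + 140 → 12548; 30–44 − 120 → 4435; 45+ − 30 → 4774
Population now: 0–14=2721, 15–29=12548, 30–44=4435, 45+=4774
After projecting period 2:
Births: 12548 * 0.368 = 4618, 4435 * 0.15 = 665 → total 5283
15–29: 2721 * 0.977 = 2658
30–44: 12548 * 0.949 = 11908
45+: 4435 * 0.944 + 4774 * 0.292 = 4187 + 1394 = 5581
Net migration: 0–14 + 340 → 5623; 15–29 + 140 → 2798; 30–44 − 120 → 11788; 45+ − 30 → 5551
Population now: 0–14=5623, 15–29=2798, 30–44=11788, 45+=5551
After projecting period 3:
Births: 2798 * 0.368 = 1030, 11788 * 0.15 = 1768 → total 2798
15–29: 5623 * 0.977 = 5494
30–44: 2798 * 0.949 = 2655
45+: 11788 * 0.944 + 5551 * 0.292 = 11128 + 1621 = 12749
Net migration: 0–14 + 340 → 3138; 15–29 + 140 → 5634; 30–44 − 120 → 2535; 45+ − 30 → 12719
Population now: 0–14=3138, 15–29=5634, 30–44=2535, 45+=12719
Total after period 3: 3138 + 5634 + 2535 + 12719 = 24026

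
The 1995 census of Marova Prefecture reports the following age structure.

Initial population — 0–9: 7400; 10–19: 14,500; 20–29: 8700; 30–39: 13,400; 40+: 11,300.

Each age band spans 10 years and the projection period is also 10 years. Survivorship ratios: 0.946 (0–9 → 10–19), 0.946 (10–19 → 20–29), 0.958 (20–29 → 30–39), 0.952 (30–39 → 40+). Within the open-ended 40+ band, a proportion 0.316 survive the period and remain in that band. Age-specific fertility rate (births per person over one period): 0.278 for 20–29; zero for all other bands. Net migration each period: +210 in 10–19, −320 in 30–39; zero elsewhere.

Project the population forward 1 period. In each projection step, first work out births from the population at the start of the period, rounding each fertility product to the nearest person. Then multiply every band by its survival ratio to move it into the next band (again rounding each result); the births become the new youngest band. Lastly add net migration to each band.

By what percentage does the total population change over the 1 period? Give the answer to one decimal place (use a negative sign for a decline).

Period 1:
Births: 8700 * 0.278 = 2419
10–19: 7400 * 0.946 = 7000
20–29: 14500 * 0.946 = 13717
30–39: 8700 * 0.958 = 8335
40+: 13400 * 0.952 + 11300 * 0.316 = 12757 + 3571 = 16328
Net migration: 10–19 + 210 → 7210; 30–39 − 320 → 8015
Population now: 0–9=2419, 10–19=7210, 20–29=13717, 30–39=8015, 40+=16328
Total: 55300 → 47689; change = -7611; percentage change = -13.8%

-13.8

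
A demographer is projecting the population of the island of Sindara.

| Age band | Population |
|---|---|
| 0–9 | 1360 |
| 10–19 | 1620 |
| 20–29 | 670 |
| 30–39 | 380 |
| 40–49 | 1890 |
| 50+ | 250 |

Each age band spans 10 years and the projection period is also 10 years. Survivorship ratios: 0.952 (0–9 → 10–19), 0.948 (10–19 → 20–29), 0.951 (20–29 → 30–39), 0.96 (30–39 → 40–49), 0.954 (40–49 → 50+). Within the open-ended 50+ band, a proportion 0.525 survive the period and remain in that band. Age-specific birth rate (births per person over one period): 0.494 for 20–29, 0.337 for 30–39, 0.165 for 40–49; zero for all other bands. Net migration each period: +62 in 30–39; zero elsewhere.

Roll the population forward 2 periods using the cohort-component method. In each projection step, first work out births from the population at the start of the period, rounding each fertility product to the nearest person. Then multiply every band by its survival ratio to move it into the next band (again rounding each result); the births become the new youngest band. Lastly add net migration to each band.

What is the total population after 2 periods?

(Groups numbered youngest = 1 to oldest = 6.)
Period 1:
Births: 670 × 0.494 = 331  |  380 × 0.337 = 128  |  1890 × 0.165 = 312 → 771
Group 2: 1360 × 0.952 = 1295
Group 3: 1620 × 0.948 = 1536
Group 4: 670 × 0.951 = 637
Group 5: 380 × 0.96 = 365
Group 6: 1890 × 0.954 + 250 × 0.525 = 1803 + 131 = 1934
Net migration: Group 4 + 62 → 699
End of period: [771, 1295, 1536, 699, 365, 1934]
Period 2:
Births: 1536 × 0.494 = 759  |  699 × 0.337 = 236  |  365 × 0.165 = 60 → 1055
Group 2: 771 × 0.952 = 734
Group 3: 1295 × 0.948 = 1228
Group 4: 1536 × 0.951 = 1461
Group 5: 699 × 0.96 = 671
Group 6: 365 × 0.954 + 1934 × 0.525 = 348 + 1015 = 1363
Net migration: Group 4 + 62 → 1523
End of period: [1055, 734, 1228, 1523, 671, 1363]
Total after period 2: 1055 + 734 + 1228 + 1523 + 671 + 1363 = 6574

6574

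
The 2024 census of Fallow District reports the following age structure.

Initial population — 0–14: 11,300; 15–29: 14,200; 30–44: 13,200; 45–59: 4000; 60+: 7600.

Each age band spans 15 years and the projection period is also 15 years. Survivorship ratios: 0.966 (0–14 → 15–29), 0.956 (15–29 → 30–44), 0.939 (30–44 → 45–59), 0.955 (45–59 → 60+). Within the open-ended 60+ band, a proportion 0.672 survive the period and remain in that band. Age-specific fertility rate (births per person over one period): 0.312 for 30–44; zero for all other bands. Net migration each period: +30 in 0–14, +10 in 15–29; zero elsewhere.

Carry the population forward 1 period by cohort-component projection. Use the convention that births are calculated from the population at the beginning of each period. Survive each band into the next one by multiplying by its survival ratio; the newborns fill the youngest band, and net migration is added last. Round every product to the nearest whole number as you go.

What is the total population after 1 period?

Numbering the groups 1..5 from youngest to oldest:
Period 1:
Births: 13200 × 0.312 = 4118
Group 2: 11300 × 0.966 = 10916
Group 3: 14200 × 0.956 = 13575
Group 4: 13200 × 0.939 = 12395
Group 5: 4000 × 0.955 + 7600 × 0.672 = 3820 + 5107 = 8927
Net migration: Group 1 + 30 → 4148; Group 2 + 10 → 10926
End of period: [4148, 10926, 13575, 12395, 8927]
Total after period 1: 4148 + 10926 + 13575 + 12395 + 8927 = 49971

49971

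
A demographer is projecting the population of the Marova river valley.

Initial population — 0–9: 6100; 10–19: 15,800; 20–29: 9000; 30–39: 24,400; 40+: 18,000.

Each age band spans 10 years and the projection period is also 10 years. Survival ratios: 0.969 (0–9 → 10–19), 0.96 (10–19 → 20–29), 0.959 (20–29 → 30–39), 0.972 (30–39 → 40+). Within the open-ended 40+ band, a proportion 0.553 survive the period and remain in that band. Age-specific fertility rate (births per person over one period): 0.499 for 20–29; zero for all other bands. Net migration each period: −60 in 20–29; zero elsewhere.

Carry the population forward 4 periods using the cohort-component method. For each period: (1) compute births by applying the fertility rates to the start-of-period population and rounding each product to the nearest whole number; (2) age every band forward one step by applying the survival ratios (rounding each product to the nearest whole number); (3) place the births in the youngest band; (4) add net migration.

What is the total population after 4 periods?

36954

(Groups numbered youngest = 1 to oldest = 5.)
Period 1:
Births: 9000 × 0.499 = 4491
Group 2: 6100 × 0.969 = 5911
Group 3: 15800 × 0.96 = 15168
Group 4: 9000 × 0.959 = 8631
Group 5: 24400 × 0.972 + 18000 × 0.553 = 23717 + 9954 = 33671
Net migration: Group 3 − 60 → 15108
→ [4491, 5911, 15108, 8631, 33671]
Period 2:
Births: 15108 × 0.499 = 7539
Group 2: 4491 × 0.969 = 4352
Group 3: 5911 × 0.96 = 5675
Group 4: 15108 × 0.959 = 14489
Group 5: 8631 × 0.972 + 33671 × 0.553 = 8389 + 18620 = 27009
Net migration: Group 3 − 60 → 5615
→ [7539, 4352, 5615, 14489, 27009]
Period 3:
Births: 5615 × 0.499 = 2802
Group 2: 7539 × 0.969 = 7305
Group 3: 4352 × 0.96 = 4178
Group 4: 5615 × 0.959 = 5385
Group 5: 14489 × 0.972 + 27009 × 0.553 = 14083 + 14936 = 29019
Net migration: Group 3 − 60 → 4118
→ [2802, 7305, 4118, 5385, 29019]
Period 4:
Births: 4118 × 0.499 = 2055
Group 2: 2802 × 0.969 = 2715
Group 3: 7305 × 0.96 = 7013
Group 4: 4118 × 0.959 = 3949
Group 5: 5385 × 0.972 + 29019 × 0.553 = 5234 + 16048 = 21282
Net migration: Group 3 − 60 → 6953
→ [2055, 2715, 6953, 3949, 21282]
Total after period 4: 2055 + 2715 + 6953 + 3949 + 21282 = 36954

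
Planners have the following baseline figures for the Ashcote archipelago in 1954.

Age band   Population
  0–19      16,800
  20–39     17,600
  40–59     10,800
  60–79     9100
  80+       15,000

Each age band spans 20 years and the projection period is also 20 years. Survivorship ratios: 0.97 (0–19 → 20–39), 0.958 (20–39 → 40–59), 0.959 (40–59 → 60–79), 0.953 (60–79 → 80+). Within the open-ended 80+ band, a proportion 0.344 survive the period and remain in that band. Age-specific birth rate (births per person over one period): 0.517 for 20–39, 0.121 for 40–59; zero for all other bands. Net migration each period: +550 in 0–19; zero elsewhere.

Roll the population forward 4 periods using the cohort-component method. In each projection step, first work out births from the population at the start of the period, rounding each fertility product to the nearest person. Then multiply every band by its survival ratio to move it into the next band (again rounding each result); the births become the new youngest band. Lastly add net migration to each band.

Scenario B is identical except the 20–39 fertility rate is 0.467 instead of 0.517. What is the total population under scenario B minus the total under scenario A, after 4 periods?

[period 1]
Births: 17600 × 0.517 = 9099 ; 10800 × 0.121 = 1307 — total 10406
20–39: 16800 × 0.97 = 16296
40–59: 17600 × 0.958 = 16861
60–79: 10800 × 0.959 = 10357
80+: 9100 × 0.953 + 15000 × 0.344 = 8672 + 5160 = 13832
Net migration: 0–19 + 550 → 10956
→ [10956, 16296, 16861, 10357, 13832]
[period 2]
Births: 16296 × 0.517 = 8425 ; 16861 × 0.121 = 2040 — total 10465
20–39: 10956 × 0.97 = 10627
40–59: 16296 × 0.958 = 15612
60–79: 16861 × 0.959 = 16170
80+: 10357 × 0.953 + 13832 × 0.344 = 9870 + 4758 = 14628
Net migration: 0–19 + 550 → 11015
→ [11015, 10627, 15612, 16170, 14628]
[period 3]
Births: 10627 × 0.517 = 5494 ; 15612 × 0.121 = 1889 — total 7383
20–39: 11015 × 0.97 = 10685
40–59: 10627 × 0.958 = 10181
60–79: 15612 × 0.959 = 14972
80+: 16170 × 0.953 + 14628 × 0.344 = 15410 + 5032 = 20442
Net migration: 0–19 + 550 → 7933
→ [7933, 10685, 10181, 14972, 20442]
[period 4]
Births: 10685 × 0.517 = 5524 ; 10181 × 0.121 = 1232 — total 6756
20–39: 7933 × 0.97 = 7695
40–59: 10685 × 0.958 = 10236
60–79: 10181 × 0.959 = 9764
80+: 14972 × 0.953 + 20442 × 0.344 = 14268 + 7032 = 21300
Net migration: 0–19 + 550 → 7306
→ [7306, 7695, 10236, 9764, 21300]
Scenario A total after 4 periods: 56301
Scenario B projection —
[period 1]
Births: 17600 × 0.467 = 8219 ; 10800 × 0.121 = 1307 — total 9526
20–39: 16800 × 0.97 = 16296
40–59: 17600 × 0.958 = 16861
60–79: 10800 × 0.959 = 10357
80+: 9100 × 0.953 + 15000 × 0.344 = 8672 + 5160 = 13832
Net migration: 0–19 + 550 → 10076
→ [10076, 16296, 16861, 10357, 13832]
[period 2]
Births: 16296 × 0.467 = 7610 ; 16861 × 0.121 = 2040 — total 9650
20–39: 10076 × 0.97 = 9774
40–59: 16296 × 0.958 = 15612
60–79: 16861 × 0.959 = 16170
80+: 10357 × 0.953 + 13832 × 0.344 = 9870 + 4758 = 14628
Net migration: 0–19 + 550 → 10200
→ [10200, 9774, 15612, 16170, 14628]
[period 3]
Births: 9774 × 0.467 = 4564 ; 15612 × 0.121 = 1889 — total 6453
20–39: 10200 × 0.97 = 9894
40–59: 9774 × 0.958 = 9363
60–79: 15612 × 0.959 = 14972
80+: 16170 × 0.953 + 14628 × 0.344 = 15410 + 5032 = 20442
Net migration: 0–19 + 550 → 7003
→ [7003, 9894, 9363, 14972, 20442]
[period 4]
Births: 9894 × 0.467 = 4620 ; 9363 × 0.121 = 1133 — total 5753
20–39: 7003 × 0.97 = 6793
40–59: 9894 × 0.958 = 9478
60–79: 9363 × 0.959 = 8979
80+: 14972 × 0.953 + 20442 × 0.344 = 14268 + 7032 = 21300
Net migration: 0–19 + 550 → 6303
→ [6303, 6793, 9478, 8979, 21300]
Scenario B total after 4 periods: 52853
Difference B − A = 52853 − 56301 = -3448

-3448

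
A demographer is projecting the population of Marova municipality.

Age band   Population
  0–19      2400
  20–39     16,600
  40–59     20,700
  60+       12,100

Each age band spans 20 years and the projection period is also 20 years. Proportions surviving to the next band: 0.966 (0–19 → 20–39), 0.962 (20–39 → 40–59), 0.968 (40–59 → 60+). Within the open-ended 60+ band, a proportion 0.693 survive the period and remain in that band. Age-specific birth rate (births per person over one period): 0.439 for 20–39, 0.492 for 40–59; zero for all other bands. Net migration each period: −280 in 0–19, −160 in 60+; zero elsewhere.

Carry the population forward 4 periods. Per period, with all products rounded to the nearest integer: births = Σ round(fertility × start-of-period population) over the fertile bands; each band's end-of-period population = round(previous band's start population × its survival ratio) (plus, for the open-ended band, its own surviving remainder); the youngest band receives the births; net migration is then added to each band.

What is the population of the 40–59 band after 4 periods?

7987

(Bands numbered youngest = 1 to oldest = 4.)
Period 1:
Births: 16600 × 0.439 = 7287, 20700 × 0.492 = 10184 → 17471
Band 2: 2400 × 0.966 = 2318
Band 3: 16600 × 0.962 = 15969
Band 4: 20700 × 0.968 + 12100 × 0.693 = 20038 + 8385 = 28423
Net migration: Band 1 − 280 → 17191; Band 4 − 160 → 28263
End of period: [17191, 2318, 15969, 28263]
Period 2:
Births: 2318 × 0.439 = 1018, 15969 × 0.492 = 7857 → 8875
Band 2: 17191 × 0.966 = 16607
Band 3: 2318 × 0.962 = 2230
Band 4: 15969 × 0.968 + 28263 × 0.693 = 15458 + 19586 = 35044
Net migration: Band 1 − 280 → 8595; Band 4 − 160 → 34884
End of period: [8595, 16607, 2230, 34884]
Period 3:
Births: 16607 × 0.439 = 7290, 2230 × 0.492 = 1097 → 8387
Band 2: 8595 × 0.966 = 8303
Band 3: 16607 × 0.962 = 15976
Band 4: 2230 × 0.968 + 34884 × 0.693 = 2159 + 24175 = 26334
Net migration: Band 1 − 280 → 8107; Band 4 − 160 → 26174
End of period: [8107, 8303, 15976, 26174]
Period 4:
Births: 8303 × 0.439 = 3645, 15976 × 0.492 = 7860 → 11505
Band 2: 8107 × 0.966 = 7831
Band 3: 8303 × 0.962 = 7987
Band 4: 15976 × 0.968 + 26174 × 0.693 = 15465 + 18139 = 33604
Net migration: Band 1 − 280 → 11225; Band 4 − 160 → 33444
End of period: [11225, 7831, 7987, 33444]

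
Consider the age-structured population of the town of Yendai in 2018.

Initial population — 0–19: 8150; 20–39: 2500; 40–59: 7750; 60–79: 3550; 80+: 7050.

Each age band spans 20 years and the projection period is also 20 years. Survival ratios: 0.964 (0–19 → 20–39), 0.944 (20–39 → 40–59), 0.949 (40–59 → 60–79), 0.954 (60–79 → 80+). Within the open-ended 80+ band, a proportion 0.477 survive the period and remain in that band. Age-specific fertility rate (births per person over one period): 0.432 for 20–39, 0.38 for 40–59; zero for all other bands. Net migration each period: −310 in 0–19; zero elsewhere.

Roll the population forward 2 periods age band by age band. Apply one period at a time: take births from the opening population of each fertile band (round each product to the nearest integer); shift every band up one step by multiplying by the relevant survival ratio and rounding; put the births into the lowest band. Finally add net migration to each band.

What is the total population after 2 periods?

Call the groups 1 to 5, youngest first.
After projecting period 1:
Births: 2500 × 0.432 = 1080 ; 7750 × 0.38 = 2945 → 4025
Group 2: 8150 × 0.964 = 7857
Group 3: 2500 × 0.944 = 2360
Group 4: 7750 × 0.949 = 7355
Group 5: 3550 × 0.954 + 7050 × 0.477 = 3387 + 3363 = 6750
Net migration: Group 1 − 310 → 3715
Giving 3715 / 7857 / 2360 / 7355 / 6750.
After projecting period 2:
Births: 7857 × 0.432 = 3394 ; 2360 × 0.38 = 897 → 4291
Group 2: 3715 × 0.964 = 3581
Group 3: 7857 × 0.944 = 7417
Group 4: 2360 × 0.949 = 2240
Group 5: 7355 × 0.954 + 6750 × 0.477 = 7017 + 3220 = 10237
Net migration: Group 1 − 310 → 3981
Giving 3981 / 3581 / 7417 / 2240 / 10237.
Total after period 2: 3981 + 3581 + 7417 + 2240 + 10237 = 27456

27456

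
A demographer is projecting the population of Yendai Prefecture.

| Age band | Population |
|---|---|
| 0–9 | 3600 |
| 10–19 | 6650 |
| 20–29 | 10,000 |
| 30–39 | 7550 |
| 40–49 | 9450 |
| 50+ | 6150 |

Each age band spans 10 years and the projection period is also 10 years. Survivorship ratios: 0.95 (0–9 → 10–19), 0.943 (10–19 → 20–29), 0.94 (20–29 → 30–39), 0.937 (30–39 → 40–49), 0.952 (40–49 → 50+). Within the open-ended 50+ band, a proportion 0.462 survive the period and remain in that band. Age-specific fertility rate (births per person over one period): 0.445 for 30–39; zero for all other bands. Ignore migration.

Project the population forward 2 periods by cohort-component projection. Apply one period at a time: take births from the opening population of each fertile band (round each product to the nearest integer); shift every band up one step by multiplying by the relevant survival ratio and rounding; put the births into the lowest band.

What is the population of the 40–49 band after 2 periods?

[period 1]
Births: 7550 * 0.445 = 3360
10–19: 3600 * 0.95 = 3420
20–29: 6650 * 0.943 = 6271
30–39: 10000 * 0.94 = 9400
40–49: 7550 * 0.937 = 7074
50+: 9450 * 0.952 + 6150 * 0.462 = 8996 + 2841 = 11837
→ [3360, 3420, 6271, 9400, 7074, 11837]
[period 2]
Births: 9400 * 0.445 = 4183
10–19: 3360 * 0.95 = 3192
20–29: 3420 * 0.943 = 3225
30–39: 6271 * 0.94 = 5895
40–49: 9400 * 0.937 = 8808
50+: 7074 * 0.952 + 11837 * 0.462 = 6734 + 5469 = 12203
→ [4183, 3192, 3225, 5895, 8808, 12203]

8808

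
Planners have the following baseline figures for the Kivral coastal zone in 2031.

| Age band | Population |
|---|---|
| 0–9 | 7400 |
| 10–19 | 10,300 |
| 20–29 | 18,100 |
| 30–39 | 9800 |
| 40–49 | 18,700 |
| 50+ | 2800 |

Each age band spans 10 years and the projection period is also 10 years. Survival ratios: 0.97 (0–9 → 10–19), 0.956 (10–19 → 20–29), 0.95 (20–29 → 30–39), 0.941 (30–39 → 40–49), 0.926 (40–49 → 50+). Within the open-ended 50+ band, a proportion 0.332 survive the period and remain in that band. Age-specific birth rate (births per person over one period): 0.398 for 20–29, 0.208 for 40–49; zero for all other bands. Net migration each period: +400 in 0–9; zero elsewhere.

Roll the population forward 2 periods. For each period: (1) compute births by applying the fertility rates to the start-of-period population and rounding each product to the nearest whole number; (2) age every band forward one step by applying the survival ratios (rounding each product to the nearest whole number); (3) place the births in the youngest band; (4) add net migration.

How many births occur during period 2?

5837

(Groups numbered youngest = 1 to oldest = 6.)
— Period 1 —
Births: 18100 * 0.398 = 7204, 18700 * 0.208 = 3890 → total 11094
Group 2: 7400 * 0.97 = 7178
Group 3: 10300 * 0.956 = 9847
Group 4: 18100 * 0.95 = 17195
Group 5: 9800 * 0.941 = 9222
Group 6: 18700 * 0.926 + 2800 * 0.332 = 17316 + 930 = 18246
Net migration: Group 1 + 400 → 11494
Giving 11494 / 7178 / 9847 / 17195 / 9222 / 18246.
— Period 2 —
Births: 9847 * 0.398 = 3919, 9222 * 0.208 = 1918 → total 5837
Group 2: 11494 * 0.97 = 11149
Group 3: 7178 * 0.956 = 6862
Group 4: 9847 * 0.95 = 9355
Group 5: 17195 * 0.941 = 16180
Group 6: 9222 * 0.926 + 18246 * 0.332 = 8540 + 6058 = 14598
Net migration: Group 1 + 400 → 6237
Giving 6237 / 11149 / 6862 / 9355 / 16180 / 14598.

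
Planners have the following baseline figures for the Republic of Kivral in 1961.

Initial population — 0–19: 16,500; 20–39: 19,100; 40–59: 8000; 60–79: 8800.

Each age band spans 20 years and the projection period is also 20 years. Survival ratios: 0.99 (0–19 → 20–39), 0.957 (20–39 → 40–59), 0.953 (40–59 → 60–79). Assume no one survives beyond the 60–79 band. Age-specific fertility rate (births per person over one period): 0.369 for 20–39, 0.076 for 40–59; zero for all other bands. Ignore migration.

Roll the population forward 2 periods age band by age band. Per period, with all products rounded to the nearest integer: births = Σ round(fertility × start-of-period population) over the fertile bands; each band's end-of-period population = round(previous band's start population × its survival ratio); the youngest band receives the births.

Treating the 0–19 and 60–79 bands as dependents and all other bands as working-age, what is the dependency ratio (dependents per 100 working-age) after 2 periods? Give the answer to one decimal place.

— Period 1 —
Births: 19100 × 0.369 = 7048  |  8000 × 0.076 = 608 → total 7656
20–39: 16500 × 0.99 = 16335
40–59: 19100 × 0.957 = 18279
60–79: 8000 × 0.953 = 7624
End of period: [7656, 16335, 18279, 7624]
— Period 2 —
Births: 16335 × 0.369 = 6028  |  18279 × 0.076 = 1389 → total 7417
20–39: 7656 × 0.99 = 7579
40–59: 16335 × 0.957 = 15633
60–79: 18279 × 0.953 = 17420
End of period: [7417, 7579, 15633, 17420]
Dependents (band 0–19 + band 60–79) = 7417 + 17420 = 24837; working-age = 23212; ratio = 24837/23212 × 100 = 107.0

107.0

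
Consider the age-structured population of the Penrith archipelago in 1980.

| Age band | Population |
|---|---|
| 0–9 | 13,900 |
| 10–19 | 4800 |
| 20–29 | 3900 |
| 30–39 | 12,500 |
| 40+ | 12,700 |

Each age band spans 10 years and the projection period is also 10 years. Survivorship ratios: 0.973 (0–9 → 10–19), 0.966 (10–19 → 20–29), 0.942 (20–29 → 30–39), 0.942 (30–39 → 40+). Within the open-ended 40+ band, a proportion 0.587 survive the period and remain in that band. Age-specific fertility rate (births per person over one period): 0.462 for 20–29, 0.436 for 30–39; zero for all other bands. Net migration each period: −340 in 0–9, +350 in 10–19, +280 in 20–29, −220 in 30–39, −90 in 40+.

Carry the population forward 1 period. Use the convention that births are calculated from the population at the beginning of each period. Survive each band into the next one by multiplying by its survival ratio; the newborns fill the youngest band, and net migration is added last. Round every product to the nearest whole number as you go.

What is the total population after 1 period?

48298

Period 1:
Births: 3900 * 0.462 = 1802, 12500 * 0.436 = 5450 → total 7252
10–19: 13900 * 0.973 = 13525
20–29: 4800 * 0.966 = 4637
30–39: 3900 * 0.942 = 3674
40+: 12500 * 0.942 + 12700 * 0.587 = 11775 + 7455 = 19230
Net migration: 0–9 − 340 → 6912; 10–19 + 350 → 13875; 20–29 + 280 → 4917; 30–39 − 220 → 3454; 40+ − 90 → 19140
Giving 6912 / 13875 / 4917 / 3454 / 19140.
Total after period 1: 6912 + 13875 + 4917 + 3454 + 19140 = 48298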